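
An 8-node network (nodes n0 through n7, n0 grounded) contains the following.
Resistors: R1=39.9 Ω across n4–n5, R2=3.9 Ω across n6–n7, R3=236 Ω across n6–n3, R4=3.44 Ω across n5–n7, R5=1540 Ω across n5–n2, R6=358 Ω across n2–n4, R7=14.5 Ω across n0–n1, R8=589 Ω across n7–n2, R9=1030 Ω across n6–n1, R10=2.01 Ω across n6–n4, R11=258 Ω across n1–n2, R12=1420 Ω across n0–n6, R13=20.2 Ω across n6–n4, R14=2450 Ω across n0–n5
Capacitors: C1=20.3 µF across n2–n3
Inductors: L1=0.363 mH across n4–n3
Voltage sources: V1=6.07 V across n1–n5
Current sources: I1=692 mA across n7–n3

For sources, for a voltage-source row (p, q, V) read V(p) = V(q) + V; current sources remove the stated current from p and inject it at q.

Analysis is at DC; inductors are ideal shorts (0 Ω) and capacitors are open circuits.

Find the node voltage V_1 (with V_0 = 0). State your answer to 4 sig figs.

Apply KCL at each of the 7 non-ground nodes and solve the resulting linear system.
Node n1: branches {R7, R9, R11, V1} → V_1 = 0.07453
Node n2: branches {R5, R6, R8, C1, R11} → V_2 = -2.414
Node n3: branches {R3, C1, L1, I1} → V_3 = -2.716
Node n4: branches {R1, R6, R10, L1, R13} → V_4 = -2.716
Node n5: branches {R1, R4, R5, R14, V1} → V_5 = -5.995
Node n6: branches {R2, R3, R9, R10, R12, R13} → V_6 = -3.824
Node n7: branches {R2, R4, R8, I1} → V_7 = -6.231
Source currents: i(L1)=-0.6873, i(V1)=-0.01857

0.07453 V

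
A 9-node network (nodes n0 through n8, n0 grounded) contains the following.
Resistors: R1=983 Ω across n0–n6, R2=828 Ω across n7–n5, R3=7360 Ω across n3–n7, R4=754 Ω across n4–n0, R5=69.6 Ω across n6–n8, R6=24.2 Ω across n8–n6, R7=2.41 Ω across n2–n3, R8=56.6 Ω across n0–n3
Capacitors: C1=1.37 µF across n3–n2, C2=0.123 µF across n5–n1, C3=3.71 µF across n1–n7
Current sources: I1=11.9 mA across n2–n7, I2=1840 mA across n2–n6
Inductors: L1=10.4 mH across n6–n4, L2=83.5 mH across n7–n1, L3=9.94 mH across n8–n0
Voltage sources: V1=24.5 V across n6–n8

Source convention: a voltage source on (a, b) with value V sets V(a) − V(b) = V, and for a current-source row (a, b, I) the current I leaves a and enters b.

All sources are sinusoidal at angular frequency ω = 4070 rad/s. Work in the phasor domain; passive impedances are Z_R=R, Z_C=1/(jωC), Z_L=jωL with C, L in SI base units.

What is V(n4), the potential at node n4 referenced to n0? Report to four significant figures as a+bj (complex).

Element admittances at ω=4070 rad/s:
  Y(R1) = 0.001017+0.000j S between n0,n6
  Y(C1) = 0.000+0.005576j S between n3,n2
  I1: injects 0.0119 A into n7 (from n2)
  Y(R2) = 0.001208+0.000j S between n7,n5
  Y(R3) = 0.0001359+0.000j S between n3,n7
  Y(R4) = 0.001326+0.000j S between n4,n0
  Y(L1) = 0.000-0.02363j S between n6,n4
  Y(R5) = 0.01437+0.000j S between n6,n8
  Y(C2) = 0.000+0.0005006j S between n5,n1
  Y(L2) = 0.000-0.002943j S between n7,n1
  I2: injects 1.84 A into n6 (from n2)
  Y(R6) = 0.04132+0.000j S between n8,n6
  Y(R7) = 0.4149+0.000j S between n2,n3
  Y(L3) = 0.000-0.02472j S between n8,n0
  Y(R8) = 0.01767+0.000j S between n0,n3
  Y(C3) = 0.000+0.01510j S between n1,n7
  V1: constraint V(n6)−V(n8) = 24.5
Assemble and solve the 9×9 MNA system:
  V(n1)=-16.56+0.000j  V(n2)=-108.6+0.05996j  V(n3)=-104.1+0.000j  V(n4)=35.04+69.31j  V(n5)=-16.56+0.000j  V(n6)=31.15+71.28j  V(n7)=-16.56+0.000j  V(n8)=6.652+71.28j
  i(V1)=0.3974-0.1644j

35.04+69.31j V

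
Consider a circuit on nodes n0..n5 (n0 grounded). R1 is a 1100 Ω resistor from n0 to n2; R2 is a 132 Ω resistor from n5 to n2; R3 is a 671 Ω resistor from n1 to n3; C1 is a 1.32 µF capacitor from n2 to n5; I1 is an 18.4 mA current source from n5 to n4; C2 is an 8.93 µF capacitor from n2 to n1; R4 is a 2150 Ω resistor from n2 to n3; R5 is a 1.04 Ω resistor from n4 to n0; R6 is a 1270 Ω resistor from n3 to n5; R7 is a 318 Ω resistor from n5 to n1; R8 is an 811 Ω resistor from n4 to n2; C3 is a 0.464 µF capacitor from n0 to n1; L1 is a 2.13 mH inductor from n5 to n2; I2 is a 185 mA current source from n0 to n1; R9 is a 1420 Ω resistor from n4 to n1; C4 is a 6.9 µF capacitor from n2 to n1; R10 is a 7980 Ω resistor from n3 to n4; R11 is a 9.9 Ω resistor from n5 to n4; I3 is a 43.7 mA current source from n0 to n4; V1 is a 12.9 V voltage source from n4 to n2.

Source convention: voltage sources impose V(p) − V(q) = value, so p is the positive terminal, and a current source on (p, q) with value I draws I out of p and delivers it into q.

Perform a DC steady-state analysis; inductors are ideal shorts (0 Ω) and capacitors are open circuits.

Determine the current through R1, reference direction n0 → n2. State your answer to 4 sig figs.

0.01150 A

Element admittances at DC:
  Y(R1) = 0.0009091 S between n0,n2
  Y(R2) = 0.007576 S between n5,n2
  Y(R3) = 0.001490 S between n1,n3
  Y(C1) = 0.000 S between n2,n5
  I1: injects 0.0184 A into n4 (from n5)
  Y(C2) = 0.000 S between n2,n1
  Y(R4) = 0.0004651 S between n2,n3
  Y(R5) = 0.9615 S between n4,n0
  Y(R6) = 0.0007874 S between n3,n5
  Y(R7) = 0.003145 S between n5,n1
  Y(R8) = 0.001233 S between n4,n2
  Y(C3) = 0.000 S between n0,n1
  L1: short n5↔n2 (DC inductor)
  I2: injects 0.185 A into n1 (from n0)
  Y(R9) = 0.0007042 S between n4,n1
  Y(C4) = 0.000 S between n2,n1
  Y(R10) = 0.0001253 S between n3,n4
  Y(R11) = 0.1010 S between n5,n4
  I3: injects 0.0437 A into n4 (from n0)
  V1: constraint V(n4)−V(n2) = 12.9
Assemble and solve the 7×7 MNA system:
  V(n1)=30.05  V(n2)=-12.65  V(n3)=10.10  V(n4)=0.2498  V(n5)=-12.65
  i(L1)=1.437  i(V1)=-1.475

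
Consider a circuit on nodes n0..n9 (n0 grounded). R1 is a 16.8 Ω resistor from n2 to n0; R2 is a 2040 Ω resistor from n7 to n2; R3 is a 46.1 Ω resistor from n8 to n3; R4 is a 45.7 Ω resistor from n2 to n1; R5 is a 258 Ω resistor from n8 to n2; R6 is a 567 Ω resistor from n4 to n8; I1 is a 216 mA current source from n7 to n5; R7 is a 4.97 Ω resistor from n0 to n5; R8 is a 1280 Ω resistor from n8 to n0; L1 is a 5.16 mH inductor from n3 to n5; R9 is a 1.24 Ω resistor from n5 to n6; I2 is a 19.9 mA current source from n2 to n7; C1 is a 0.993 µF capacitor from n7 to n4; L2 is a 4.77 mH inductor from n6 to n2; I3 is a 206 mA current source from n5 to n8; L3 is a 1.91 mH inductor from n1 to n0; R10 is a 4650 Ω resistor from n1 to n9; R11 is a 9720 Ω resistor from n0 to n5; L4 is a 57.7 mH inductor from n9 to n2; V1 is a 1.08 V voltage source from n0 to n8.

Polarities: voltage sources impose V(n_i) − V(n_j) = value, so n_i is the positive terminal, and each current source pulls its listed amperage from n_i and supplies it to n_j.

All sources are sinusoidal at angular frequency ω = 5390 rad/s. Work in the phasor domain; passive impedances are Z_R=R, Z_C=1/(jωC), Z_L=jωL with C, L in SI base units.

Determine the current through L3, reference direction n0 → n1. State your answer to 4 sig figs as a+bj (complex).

MNA unknowns: 9 node voltages V₁..V_9 plus 1 source current (V1)
R1: Y=0.05952+0.000j on G[2,0]
R2: Y=0.0004902+0.000j on G[7,2]
R3: Y=0.02169+0.000j on G[8,3]
R4: Y=0.02188+0.000j on G[2,1]
R5: Y=0.003876+0.000j on G[8,2]
R6: Y=0.001764+0.000j on G[4,8]
I1: z[7]−=0.216, z[5]+=0.216
R7: Y=0.2012+0.000j on G[0,5]
R8: Y=0.0007813+0.000j on G[8,0]
L1: Y=0.000-0.03596j on G[3,5]
R9: Y=0.8065+0.000j on G[5,6]
I2: z[2]−=0.0199, z[7]+=0.0199
C1: Y=0.000+0.005352j on G[7,4]
L2: Y=0.000-0.03889j on G[6,2]
I3: z[5]−=0.206, z[8]+=0.206
L3: Y=0.000-0.09714j on G[1,0]
R10: Y=0.0002151+0.000j on G[1,9]
R11: Y=0.0001029+0.000j on G[0,5]
L4: Y=0.000-0.003215j on G[9,2]
V1: row V0−V8=1.08, i_V1 at 0,8
solve → V1=0.001214-0.1474j, V2=-0.6467-0.1531j, V3=-0.2971-0.3330j, V4=-87.55-6.230j, V5=-0.09617+0.1393j, V6=-0.1115+0.1651j, V7=-89.60+22.26j, V8=-1.080+0.000j, V9=-0.6441-0.1100j
aux → i_V1=-0.07301+0.01881j

0.01432+0.0001179j A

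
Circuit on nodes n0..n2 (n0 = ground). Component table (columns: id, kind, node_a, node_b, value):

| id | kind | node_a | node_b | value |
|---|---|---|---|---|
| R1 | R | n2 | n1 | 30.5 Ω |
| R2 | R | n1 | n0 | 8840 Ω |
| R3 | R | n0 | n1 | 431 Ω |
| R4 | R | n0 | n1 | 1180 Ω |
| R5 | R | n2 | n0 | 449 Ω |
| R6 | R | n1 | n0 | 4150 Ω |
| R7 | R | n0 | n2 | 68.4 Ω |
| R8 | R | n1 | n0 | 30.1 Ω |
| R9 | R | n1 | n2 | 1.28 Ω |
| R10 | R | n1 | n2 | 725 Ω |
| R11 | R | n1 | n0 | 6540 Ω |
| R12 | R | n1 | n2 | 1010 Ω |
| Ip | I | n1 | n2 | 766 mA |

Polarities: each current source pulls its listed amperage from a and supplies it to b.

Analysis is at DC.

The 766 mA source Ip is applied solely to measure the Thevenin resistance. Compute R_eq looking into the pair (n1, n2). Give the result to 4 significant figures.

R_eq = 1.208 Ω

Element admittances at DC:
  Y(R1) = 0.03279 S between n2,n1
  Y(R2) = 0.0001131 S between n1,n0
  Y(R3) = 0.002320 S between n0,n1
  Y(R4) = 0.0008475 S between n0,n1
  Y(R5) = 0.002227 S between n2,n0
  Y(R6) = 0.0002410 S between n1,n0
  Y(R7) = 0.01462 S between n0,n2
  Y(R8) = 0.03322 S between n1,n0
  Y(R9) = 0.7812 S between n1,n2
  Y(R10) = 0.001379 S between n1,n2
  Y(R11) = 0.0001529 S between n1,n0
  Y(R12) = 0.0009901 S between n1,n2
  Ip: injects 0.766 A into n2 (from n1)
Assemble and solve the 2×2 MNA system:
  V(n1)=-0.2900  V(n2)=0.6351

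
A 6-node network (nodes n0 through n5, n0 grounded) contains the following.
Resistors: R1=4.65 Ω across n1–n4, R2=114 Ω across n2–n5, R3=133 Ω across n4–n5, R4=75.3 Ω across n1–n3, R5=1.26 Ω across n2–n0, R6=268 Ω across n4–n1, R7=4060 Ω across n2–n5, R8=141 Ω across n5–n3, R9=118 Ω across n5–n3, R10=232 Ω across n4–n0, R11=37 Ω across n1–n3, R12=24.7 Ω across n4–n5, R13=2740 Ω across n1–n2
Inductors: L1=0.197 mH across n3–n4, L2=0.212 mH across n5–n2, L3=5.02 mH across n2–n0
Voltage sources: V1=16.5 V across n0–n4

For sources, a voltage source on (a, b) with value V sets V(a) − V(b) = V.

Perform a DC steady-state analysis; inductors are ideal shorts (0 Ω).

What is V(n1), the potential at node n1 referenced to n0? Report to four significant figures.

Element admittances at DC:
  Y(R1) = 0.2151 S between n1,n4
  Y(R2) = 0.008772 S between n2,n5
  Y(R3) = 0.007519 S between n4,n5
  Y(R4) = 0.01328 S between n1,n3
  Y(R5) = 0.7937 S between n2,n0
  L1: short n3↔n4 (DC inductor)
  Y(R6) = 0.003731 S between n4,n1
  Y(R7) = 0.0002463 S between n2,n5
  Y(R8) = 0.007092 S between n5,n3
  Y(R9) = 0.008475 S between n5,n3
  Y(R10) = 0.004310 S between n4,n0
  L2: short n5↔n2 (DC inductor)
  Y(R11) = 0.02703 S between n1,n3
  L3: short n2↔n0 (DC inductor)
  Y(R12) = 0.04049 S between n4,n5
  Y(R13) = 0.0003650 S between n1,n2
  V1: constraint V(n0)−V(n4) = 16.5
Assemble and solve the 9×9 MNA system:
  V(n1)=-16.48  V(n2)=0.000  V(n3)=-16.50  V(n4)=-16.50  V(n5)=0.000
  i(L1)=0.2578  i(L2)=-1.049  i(L3)=-1.055  i(V1)=-1.126

-16.48 V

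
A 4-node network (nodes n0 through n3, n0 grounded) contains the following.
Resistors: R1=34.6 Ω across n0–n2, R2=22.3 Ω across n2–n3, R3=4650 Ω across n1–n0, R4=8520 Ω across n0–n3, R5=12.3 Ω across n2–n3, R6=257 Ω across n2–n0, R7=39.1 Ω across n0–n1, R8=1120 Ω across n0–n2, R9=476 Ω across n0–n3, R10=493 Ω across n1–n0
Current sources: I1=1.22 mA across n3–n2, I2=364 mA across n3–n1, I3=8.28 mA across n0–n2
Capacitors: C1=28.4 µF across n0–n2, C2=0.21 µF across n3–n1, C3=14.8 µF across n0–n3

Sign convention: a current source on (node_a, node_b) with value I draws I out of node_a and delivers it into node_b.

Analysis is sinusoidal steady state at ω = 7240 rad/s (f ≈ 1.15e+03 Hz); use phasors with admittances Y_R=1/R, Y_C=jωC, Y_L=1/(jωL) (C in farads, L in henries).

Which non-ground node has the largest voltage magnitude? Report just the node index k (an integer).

1

Apply KCL at each of the 3 non-ground nodes and solve the resulting linear system.
Node n1: branches {R3, C2, R7, I2, R10} → V_1 = 12.95-0.7580j
Node n2: branches {R1, R2, I1, C1, R5, R6, R8, I3} → V_2 = 0.4247+0.8494j
Node n3: branches {R2, I1, R4, R5, C2, C3, R9, I2} → V_3 = -0.9218+1.768j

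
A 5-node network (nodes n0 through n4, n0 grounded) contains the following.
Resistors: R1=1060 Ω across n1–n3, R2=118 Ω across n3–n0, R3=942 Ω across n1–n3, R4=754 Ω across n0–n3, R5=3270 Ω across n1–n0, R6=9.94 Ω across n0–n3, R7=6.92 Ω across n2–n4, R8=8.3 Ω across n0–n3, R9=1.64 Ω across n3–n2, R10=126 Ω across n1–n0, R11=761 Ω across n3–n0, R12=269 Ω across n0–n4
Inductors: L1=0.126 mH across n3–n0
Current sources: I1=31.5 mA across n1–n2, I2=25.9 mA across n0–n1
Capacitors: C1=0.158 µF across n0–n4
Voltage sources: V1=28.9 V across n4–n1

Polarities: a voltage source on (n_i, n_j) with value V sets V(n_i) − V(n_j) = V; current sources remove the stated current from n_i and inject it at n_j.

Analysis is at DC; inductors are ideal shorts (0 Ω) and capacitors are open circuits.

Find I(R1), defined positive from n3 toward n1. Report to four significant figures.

0.02512 A

Element admittances at DC:
  Y(R1) = 0.0009434 S between n1,n3
  Y(R2) = 0.008475 S between n3,n0
  L1: short n3↔n0 (DC inductor)
  Y(R3) = 0.001062 S between n1,n3
  I1: injects 0.0315 A into n2 (from n1)
  Y(R4) = 0.001326 S between n0,n3
  Y(R5) = 0.0003058 S between n1,n0
  Y(R6) = 0.1006 S between n0,n3
  Y(R7) = 0.1445 S between n2,n4
  Y(R8) = 0.1205 S between n0,n3
  Y(R9) = 0.6098 S between n3,n2
  Y(R10) = 0.007937 S between n1,n0
  Y(R11) = 0.001314 S between n3,n0
  Y(C1) = 0.000 S between n0,n4
  I2: injects 0.0259 A into n1 (from n0)
  Y(R12) = 0.003717 S between n0,n4
  V1: constraint V(n4)−V(n1) = 28.9
Assemble and solve the 6×6 MNA system:
  V(n1)=-26.63  V(n2)=0.4762  V(n3)=0.000  V(n4)=2.268
  i(L1)=0.2370  i(V1)=-0.2673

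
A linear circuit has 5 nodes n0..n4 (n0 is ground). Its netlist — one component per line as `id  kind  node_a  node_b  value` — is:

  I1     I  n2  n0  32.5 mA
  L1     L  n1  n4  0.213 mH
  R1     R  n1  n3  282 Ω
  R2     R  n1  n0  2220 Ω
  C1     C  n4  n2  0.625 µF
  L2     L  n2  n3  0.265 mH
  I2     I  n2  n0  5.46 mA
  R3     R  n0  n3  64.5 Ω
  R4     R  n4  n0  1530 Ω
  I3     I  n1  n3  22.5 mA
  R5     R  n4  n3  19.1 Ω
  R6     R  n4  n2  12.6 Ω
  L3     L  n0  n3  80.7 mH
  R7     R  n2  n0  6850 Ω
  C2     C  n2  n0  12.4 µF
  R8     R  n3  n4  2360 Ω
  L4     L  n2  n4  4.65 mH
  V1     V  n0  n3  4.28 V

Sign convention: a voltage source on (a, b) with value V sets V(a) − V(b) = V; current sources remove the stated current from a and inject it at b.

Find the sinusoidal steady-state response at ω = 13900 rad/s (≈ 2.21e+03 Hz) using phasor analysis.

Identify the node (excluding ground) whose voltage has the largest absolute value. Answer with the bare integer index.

Apply KCL at each of the 4 non-ground nodes and solve the resulting linear system.
Node n1: branches {L1, R1, R2, I3} → V_1 = -8.289+1.158j
Node n2: branches {I1, C1, L2, I2, R6, R7, C2, L4} → V_2 = -11.04+1.784j
Node n3: branches {R1, L2, R3, I3, R5, L3, R8, V1} → V_3 = -4.280+0.000j
Node n4: branches {L1, C1, R4, R5, R6, R8, L4} → V_4 = -8.303+1.171j
Source currents: i(V1)=-0.3467-1.898j

2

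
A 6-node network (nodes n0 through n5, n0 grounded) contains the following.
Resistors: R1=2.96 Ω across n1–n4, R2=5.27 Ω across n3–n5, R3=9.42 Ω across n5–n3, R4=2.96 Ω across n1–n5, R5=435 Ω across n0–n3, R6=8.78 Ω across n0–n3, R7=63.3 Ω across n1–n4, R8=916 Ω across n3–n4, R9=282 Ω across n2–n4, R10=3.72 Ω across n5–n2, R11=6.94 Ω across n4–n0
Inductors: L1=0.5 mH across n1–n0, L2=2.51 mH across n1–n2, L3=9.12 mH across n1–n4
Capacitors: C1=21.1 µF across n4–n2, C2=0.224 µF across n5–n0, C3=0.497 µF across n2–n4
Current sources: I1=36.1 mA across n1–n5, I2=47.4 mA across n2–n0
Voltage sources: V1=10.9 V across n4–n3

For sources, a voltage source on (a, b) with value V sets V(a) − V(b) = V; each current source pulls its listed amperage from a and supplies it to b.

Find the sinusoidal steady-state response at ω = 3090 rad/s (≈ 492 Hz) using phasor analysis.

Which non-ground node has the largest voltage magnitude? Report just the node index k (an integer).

Apply KCL at each of the 5 non-ground nodes and solve the resulting linear system.
Node n1: branches {R1, L1, R4, I1, R7, L2, L3} → V_1 = -0.06624+0.3583j
Node n2: branches {C1, L2, C3, R9, R10, I2} → V_2 = -3.255+0.4246j
Node n3: branches {R2, R3, R5, R6, R8, V1} → V_3 = -7.107-0.1560j
Node n4: branches {R1, C1, R7, C3, L3, R8, R9, R11, V1} → V_4 = 3.793-0.1560j
Node n5: branches {R2, R3, R4, I1, C2, R10} → V_5 = -3.284+0.2120j
Source currents: i(V1)=-1.969-0.1270j

3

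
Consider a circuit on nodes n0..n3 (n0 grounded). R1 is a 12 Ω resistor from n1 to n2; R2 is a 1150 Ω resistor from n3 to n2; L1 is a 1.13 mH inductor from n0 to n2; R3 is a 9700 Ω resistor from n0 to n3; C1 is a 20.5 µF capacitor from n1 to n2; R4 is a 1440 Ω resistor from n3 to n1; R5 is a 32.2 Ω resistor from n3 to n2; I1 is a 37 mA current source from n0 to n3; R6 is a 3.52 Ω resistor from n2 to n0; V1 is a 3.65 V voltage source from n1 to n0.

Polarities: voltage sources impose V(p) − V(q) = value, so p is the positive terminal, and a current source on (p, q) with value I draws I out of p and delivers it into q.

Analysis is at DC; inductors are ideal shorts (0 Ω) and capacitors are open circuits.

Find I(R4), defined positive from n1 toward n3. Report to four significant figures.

Element admittances at DC:
  Y(R1) = 0.08333 S between n1,n2
  Y(R2) = 0.0008696 S between n3,n2
  L1: short n0↔n2 (DC inductor)
  Y(R3) = 0.0001031 S between n0,n3
  Y(C1) = 0.000 S between n1,n2
  Y(R4) = 0.0006944 S between n3,n1
  Y(R5) = 0.03106 S between n3,n2
  I1: injects 0.037 A into n3 (from n0)
  Y(R6) = 0.2841 S between n2,n0
  V1: constraint V(n1)−V(n0) = 3.65
Assemble and solve the 5×5 MNA system:
  V(n1)=3.650  V(n2)=0.000  V(n3)=1.208
  i(L1)=-0.3427  i(V1)=-0.3059

0.001696 A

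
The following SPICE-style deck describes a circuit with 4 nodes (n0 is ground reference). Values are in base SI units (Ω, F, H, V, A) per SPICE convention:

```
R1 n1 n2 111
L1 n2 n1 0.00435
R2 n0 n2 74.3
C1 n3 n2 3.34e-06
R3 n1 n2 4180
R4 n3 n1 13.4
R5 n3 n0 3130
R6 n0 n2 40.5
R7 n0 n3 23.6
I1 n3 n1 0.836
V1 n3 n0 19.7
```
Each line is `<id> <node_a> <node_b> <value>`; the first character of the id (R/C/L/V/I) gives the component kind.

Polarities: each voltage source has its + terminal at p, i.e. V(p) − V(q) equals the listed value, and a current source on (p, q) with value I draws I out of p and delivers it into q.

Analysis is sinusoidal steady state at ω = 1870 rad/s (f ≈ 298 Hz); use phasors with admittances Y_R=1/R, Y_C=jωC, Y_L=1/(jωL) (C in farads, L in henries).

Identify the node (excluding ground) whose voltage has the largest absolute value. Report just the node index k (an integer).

MNA unknowns: 3 node voltages V₁..V_3 plus 1 source current (V1)
R1: Y=0.009009+0.000j on G[1,2]
L1: Y=0.000-0.1229j on G[2,1]
R2: Y=0.01346+0.000j on G[0,2]
C1: Y=0.000+0.006246j on G[3,2]
R3: Y=0.0002392+0.000j on G[1,2]
R4: Y=0.07463+0.000j on G[3,1]
R5: Y=0.0003195+0.000j on G[3,0]
R6: Y=0.02469+0.000j on G[0,2]
R7: Y=0.04237+0.000j on G[0,3]
I1: z[3]−=0.836, z[1]+=0.836
V1: row V3−V0=19.7, i_V1 at 3,0
solve → V1=20.81+2.063j, V2=19.10-3.937j, V3=19.70+0.000j
aux → i_V1=-1.570+0.1502j

1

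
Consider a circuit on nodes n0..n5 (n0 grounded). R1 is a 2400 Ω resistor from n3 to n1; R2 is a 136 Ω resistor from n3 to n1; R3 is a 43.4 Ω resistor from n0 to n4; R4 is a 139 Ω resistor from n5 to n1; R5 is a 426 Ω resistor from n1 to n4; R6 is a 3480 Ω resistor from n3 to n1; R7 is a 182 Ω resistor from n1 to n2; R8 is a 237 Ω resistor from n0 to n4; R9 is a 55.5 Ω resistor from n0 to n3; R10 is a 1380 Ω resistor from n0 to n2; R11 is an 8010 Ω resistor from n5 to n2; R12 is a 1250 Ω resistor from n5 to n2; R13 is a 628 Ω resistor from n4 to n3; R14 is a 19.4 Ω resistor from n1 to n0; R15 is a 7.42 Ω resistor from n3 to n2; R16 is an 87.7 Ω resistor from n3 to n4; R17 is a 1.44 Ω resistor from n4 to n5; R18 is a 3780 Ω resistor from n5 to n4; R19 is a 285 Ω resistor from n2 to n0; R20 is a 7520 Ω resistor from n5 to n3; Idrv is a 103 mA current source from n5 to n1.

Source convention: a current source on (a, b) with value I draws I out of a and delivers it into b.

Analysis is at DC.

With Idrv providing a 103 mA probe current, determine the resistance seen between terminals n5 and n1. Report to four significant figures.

R_eq = 29.82 Ω

MNA unknowns: 5 node voltages V₁..V_5
R1: Y=0.0004167 on G[3,1]
R2: Y=0.007353 on G[3,1]
R3: Y=0.02304 on G[0,4]
R4: Y=0.007194 on G[5,1]
R5: Y=0.002347 on G[1,4]
R6: Y=0.0002874 on G[3,1]
R7: Y=0.005495 on G[1,2]
R8: Y=0.004219 on G[0,4]
R9: Y=0.01802 on G[0,3]
R10: Y=0.0007246 on G[0,2]
R11: Y=0.0001248 on G[5,2]
R12: Y=0.0008000 on G[5,2]
R13: Y=0.001592 on G[4,3]
R14: Y=0.05155 on G[1,0]
R15: Y=0.1348 on G[3,2]
R16: Y=0.01140 on G[3,4]
R17: Y=0.6944 on G[4,5]
R18: Y=0.0002646 on G[5,4]
R19: Y=0.003509 on G[2,0]
R20: Y=0.0001330 on G[5,3]
Idrv: z[5]−=0.103, z[1]+=0.103
solve → V1=1.089, V2=-0.1966, V3=-0.2430, V4=-1.869, V5=-1.983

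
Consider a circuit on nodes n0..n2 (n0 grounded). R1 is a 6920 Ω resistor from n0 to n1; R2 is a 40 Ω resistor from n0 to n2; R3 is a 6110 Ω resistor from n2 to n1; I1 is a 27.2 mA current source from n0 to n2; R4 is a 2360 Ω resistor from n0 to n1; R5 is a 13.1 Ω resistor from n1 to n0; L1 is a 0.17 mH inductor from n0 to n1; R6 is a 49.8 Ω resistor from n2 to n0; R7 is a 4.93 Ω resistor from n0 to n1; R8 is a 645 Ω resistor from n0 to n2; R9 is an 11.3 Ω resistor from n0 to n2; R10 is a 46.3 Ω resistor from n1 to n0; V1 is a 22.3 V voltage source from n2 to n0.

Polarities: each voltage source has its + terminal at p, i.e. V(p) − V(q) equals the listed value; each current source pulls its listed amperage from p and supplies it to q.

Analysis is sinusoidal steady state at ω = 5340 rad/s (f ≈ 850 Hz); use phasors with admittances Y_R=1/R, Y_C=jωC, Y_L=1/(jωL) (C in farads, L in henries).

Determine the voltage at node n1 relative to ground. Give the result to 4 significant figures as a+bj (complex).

0.0008437+0.003082j V

Element admittances at ω=5340 rad/s:
  Y(R1) = 0.0001445+0.000j S between n0,n1
  Y(R2) = 0.02500+0.000j S between n0,n2
  Y(R3) = 0.0001637+0.000j S between n2,n1
  I1: injects 0.0272 A into n2 (from n0)
  Y(R4) = 0.0004237+0.000j S between n0,n1
  Y(R5) = 0.07634+0.000j S between n1,n0
  Y(L1) = 0.000-1.102j S between n0,n1
  Y(R6) = 0.02008+0.000j S between n2,n0
  Y(R7) = 0.2028+0.000j S between n0,n1
  Y(R8) = 0.001550+0.000j S between n0,n2
  Y(R9) = 0.08850+0.000j S between n0,n2
  Y(R10) = 0.02160+0.000j S between n1,n0
  V1: constraint V(n2)−V(n0) = 22.3
Assemble and solve the 3×3 MNA system:
  V(n1)=0.0008437+0.003082j  V(n2)=22.30+0.000j
  i(V1)=-2.990+5.045e-07j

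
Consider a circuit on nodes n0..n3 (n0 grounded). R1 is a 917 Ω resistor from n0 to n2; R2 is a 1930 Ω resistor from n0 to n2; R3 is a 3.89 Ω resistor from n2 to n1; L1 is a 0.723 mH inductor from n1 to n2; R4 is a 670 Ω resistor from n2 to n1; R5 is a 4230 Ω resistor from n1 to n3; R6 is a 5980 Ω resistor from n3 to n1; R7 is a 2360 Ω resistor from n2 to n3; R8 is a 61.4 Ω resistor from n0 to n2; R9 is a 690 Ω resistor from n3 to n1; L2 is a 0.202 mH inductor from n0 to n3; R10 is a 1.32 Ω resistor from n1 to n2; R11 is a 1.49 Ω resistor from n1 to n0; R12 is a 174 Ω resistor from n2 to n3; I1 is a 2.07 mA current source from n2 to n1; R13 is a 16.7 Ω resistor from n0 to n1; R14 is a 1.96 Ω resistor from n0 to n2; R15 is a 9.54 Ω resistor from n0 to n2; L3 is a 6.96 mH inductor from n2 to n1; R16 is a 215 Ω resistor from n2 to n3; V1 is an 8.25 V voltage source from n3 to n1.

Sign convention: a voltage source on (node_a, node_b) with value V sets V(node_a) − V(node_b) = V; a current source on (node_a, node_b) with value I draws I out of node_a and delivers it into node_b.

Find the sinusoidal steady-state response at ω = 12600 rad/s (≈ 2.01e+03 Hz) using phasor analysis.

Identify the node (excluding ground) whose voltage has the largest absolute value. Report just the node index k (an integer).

Element admittances at ω=12600 rad/s:
  Y(R1) = 0.001091+0.000j S between n0,n2
  Y(R2) = 0.0005181+0.000j S between n0,n2
  Y(R3) = 0.2571+0.000j S between n2,n1
  Y(L1) = 0.000-0.1098j S between n1,n2
  Y(R4) = 0.001493+0.000j S between n2,n1
  Y(R5) = 0.0002364+0.000j S between n1,n3
  Y(R6) = 0.0001672+0.000j S between n3,n1
  Y(R7) = 0.0004237+0.000j S between n2,n3
  Y(R8) = 0.01629+0.000j S between n0,n2
  Y(R9) = 0.001449+0.000j S between n3,n1
  Y(L2) = 0.000-0.3929j S between n0,n3
  Y(R10) = 0.7576+0.000j S between n1,n2
  Y(R11) = 0.6711+0.000j S between n1,n0
  Y(R12) = 0.005747+0.000j S between n2,n3
  I1: injects 0.00207 A into n1 (from n2)
  Y(R13) = 0.05988+0.000j S between n0,n1
  Y(R14) = 0.5102+0.000j S between n0,n2
  Y(R15) = 0.1048+0.000j S between n0,n2
  Y(L3) = 0.000-0.01140j S between n2,n1
  Y(R16) = 0.004651+0.000j S between n2,n3
  V1: constraint V(n3)−V(n1) = 8.25
Assemble and solve the 4×4 MNA system:
  V(n1)=-0.9546+2.533j  V(n2)=-0.4701+1.603j  V(n3)=7.295+2.533j
  i(V1)=-1.095+2.856j

3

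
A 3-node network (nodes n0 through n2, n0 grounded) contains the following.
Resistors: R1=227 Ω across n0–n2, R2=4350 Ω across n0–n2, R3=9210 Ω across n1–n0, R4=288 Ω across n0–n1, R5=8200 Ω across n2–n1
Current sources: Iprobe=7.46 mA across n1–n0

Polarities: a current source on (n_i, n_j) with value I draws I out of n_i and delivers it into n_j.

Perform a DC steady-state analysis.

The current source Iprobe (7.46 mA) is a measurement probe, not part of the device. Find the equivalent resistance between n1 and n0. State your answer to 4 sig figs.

MNA unknowns: 2 node voltages V₁..V_2
R1: Y=0.004405 on G[0,2]
R2: Y=0.0002299 on G[0,2]
R3: Y=0.0001086 on G[1,0]
R4: Y=0.003472 on G[0,1]
R5: Y=0.0001220 on G[2,1]
Iprobe: z[1]−=0.00746, z[0]+=0.00746
solve → V1=-2.016, V2=-0.05169

R_eq = 270.3 Ω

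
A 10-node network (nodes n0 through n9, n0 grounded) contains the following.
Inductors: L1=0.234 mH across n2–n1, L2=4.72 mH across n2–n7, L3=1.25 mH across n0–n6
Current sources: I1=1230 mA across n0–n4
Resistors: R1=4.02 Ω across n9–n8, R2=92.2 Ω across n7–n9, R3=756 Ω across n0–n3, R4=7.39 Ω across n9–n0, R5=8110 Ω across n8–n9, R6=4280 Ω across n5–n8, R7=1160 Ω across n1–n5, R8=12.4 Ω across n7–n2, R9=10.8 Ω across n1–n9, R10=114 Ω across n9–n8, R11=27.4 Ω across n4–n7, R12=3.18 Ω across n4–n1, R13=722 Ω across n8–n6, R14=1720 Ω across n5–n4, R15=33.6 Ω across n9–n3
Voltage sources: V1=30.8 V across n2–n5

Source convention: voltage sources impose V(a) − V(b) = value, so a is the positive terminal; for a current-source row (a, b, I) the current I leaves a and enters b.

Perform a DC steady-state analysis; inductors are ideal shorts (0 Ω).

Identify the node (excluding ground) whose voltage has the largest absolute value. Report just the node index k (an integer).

4

Apply KCL at each of the 9 non-ground nodes and solve the resulting linear system.
Node n1: branches {L1, R7, R9, R12} → V_1 = 20.85
Node n2: branches {L1, L2, R8, V1} → V_2 = 20.85
Node n3: branches {R3, R15} → V_3 = 8.536
Node n4: branches {I1, R11, R12, R14} → V_4 = 24.30
Node n5: branches {R6, R7, R14, V1} → V_5 = -9.951
Node n6: branches {L3, R13} → V_6 = 0.000
Node n7: branches {L2, R2, R8, R11} → V_7 = 20.85
Node n8: branches {R1, R5, R6, R10, R13} → V_8 = 8.851
Node n9: branches {R1, R2, R4, R5, R9, R10, R15} → V_9 = 8.916
Source currents: i(L1)=0.04726, i(L2)=0.003595, i(L3)=-0.01226, i(V1)=-0.05086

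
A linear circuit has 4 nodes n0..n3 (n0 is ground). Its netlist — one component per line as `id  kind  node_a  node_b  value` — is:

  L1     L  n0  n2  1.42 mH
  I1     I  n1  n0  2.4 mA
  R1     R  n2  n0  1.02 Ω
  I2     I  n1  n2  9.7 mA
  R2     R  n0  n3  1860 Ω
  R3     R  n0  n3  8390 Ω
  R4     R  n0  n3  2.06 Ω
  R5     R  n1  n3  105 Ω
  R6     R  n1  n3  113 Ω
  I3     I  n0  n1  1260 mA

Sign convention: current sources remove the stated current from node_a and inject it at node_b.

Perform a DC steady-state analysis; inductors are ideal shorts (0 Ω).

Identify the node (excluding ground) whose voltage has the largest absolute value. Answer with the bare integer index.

1

Apply KCL at each of the 3 non-ground nodes and solve the resulting linear system.
Node n1: branches {I1, I2, R5, R6, I3} → V_1 = 70.49
Node n2: branches {L1, R1, I2} → V_2 = 0.000
Node n3: branches {R2, R3, R4, R5, R6} → V_3 = 2.567
Source currents: i(L1)=-0.009700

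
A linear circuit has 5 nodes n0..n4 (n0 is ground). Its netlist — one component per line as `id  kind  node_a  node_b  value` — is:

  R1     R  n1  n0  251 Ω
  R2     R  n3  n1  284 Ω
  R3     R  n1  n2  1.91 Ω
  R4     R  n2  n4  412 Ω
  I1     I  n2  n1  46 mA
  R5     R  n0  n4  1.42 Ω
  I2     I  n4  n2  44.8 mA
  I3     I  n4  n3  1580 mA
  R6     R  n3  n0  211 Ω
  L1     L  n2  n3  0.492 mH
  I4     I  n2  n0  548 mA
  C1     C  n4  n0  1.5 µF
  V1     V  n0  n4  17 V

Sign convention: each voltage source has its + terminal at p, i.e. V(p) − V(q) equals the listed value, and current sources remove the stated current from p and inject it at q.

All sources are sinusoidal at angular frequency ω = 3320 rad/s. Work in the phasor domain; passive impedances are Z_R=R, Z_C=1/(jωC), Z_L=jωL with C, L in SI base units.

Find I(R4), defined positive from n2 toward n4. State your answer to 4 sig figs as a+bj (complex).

Apply KCL at each of the 4 non-ground nodes and solve the resulting linear system.
Node n1: branches {R1, R2, R3, I1} → V_1 = 92.47-0.7773j
Node n2: branches {R3, R4, I1, I2, L1, I4} → V_2 = 93.08-0.7956j
Node n3: branches {R2, I3, R6, L1} → V_3 = 93.10+1.061j
Node n4: branches {R4, R5, I2, I3, C1, V1} → V_4 = -17.00+0.000j
Source currents: i(V1)=-10.61-0.08273j

0.2672-0.001931j A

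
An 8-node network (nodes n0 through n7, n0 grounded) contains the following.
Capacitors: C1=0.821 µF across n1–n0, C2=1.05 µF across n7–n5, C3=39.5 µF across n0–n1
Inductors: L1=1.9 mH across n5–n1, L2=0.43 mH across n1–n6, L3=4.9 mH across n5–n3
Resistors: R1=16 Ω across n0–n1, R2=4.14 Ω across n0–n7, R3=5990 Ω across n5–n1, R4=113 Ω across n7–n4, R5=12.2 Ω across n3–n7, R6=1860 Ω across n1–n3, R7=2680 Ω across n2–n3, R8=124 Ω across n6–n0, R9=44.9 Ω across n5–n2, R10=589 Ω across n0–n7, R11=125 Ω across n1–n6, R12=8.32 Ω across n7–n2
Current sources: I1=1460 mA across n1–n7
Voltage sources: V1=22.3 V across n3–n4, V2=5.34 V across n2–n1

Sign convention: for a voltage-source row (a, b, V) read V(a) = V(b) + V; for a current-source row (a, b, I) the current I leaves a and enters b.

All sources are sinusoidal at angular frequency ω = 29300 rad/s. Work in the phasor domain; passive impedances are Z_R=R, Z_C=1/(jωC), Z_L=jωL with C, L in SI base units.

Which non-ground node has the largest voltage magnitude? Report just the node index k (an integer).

Apply KCL at each of the 7 non-ground nodes and solve the resulting linear system.
Node n1: branches {C1, L1, R1, R3, R6, L2, I1, R11, C3, V2} → V_1 = -0.1688+1.112j
Node n2: branches {R7, R9, R12, V2} → V_2 = 5.171+1.112j
Node n3: branches {R5, R6, R7, L3, V1} → V_3 = 7.863+0.5919j
Node n4: branches {R4, V1} → V_4 = -14.44+0.5919j
Node n5: branches {L1, R3, C2, R9, L3} → V_5 = 6.702+4.531j
Node n6: branches {L2, R8, R11} → V_6 = -0.05696+1.107j
Node n7: branches {R2, R4, C2, R5, R10, I1, R12} → V_7 = 5.447+0.4976j
Source currents: i(V1)=-0.1760+0.0008345j, i(V2)=0.06822+0.002089j

4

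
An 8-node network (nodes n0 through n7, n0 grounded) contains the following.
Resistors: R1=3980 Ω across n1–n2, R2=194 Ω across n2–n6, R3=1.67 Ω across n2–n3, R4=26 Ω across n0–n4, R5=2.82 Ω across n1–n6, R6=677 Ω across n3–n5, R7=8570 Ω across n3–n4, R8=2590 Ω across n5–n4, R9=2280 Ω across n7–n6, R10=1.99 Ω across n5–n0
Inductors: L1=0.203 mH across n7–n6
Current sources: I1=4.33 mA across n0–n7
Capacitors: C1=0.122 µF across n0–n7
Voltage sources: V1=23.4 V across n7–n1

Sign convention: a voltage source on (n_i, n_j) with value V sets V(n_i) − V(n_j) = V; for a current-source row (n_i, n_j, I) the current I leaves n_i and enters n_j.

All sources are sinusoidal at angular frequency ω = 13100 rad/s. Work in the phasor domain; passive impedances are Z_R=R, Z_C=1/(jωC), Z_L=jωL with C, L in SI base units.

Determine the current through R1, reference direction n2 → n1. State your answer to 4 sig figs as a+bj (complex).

0.002997-0.001974j A

MNA unknowns: 7 node voltages V₁..V_7 plus 1 source current (V1)
R1: Y=0.0002513+0.000j on G[1,2]
R2: Y=0.005155+0.000j on G[2,6]
R3: Y=0.5988+0.000j on G[2,3]
R4: Y=0.03846+0.000j on G[0,4]
L1: Y=0.000-0.3760j on G[7,6]
I1: z[0]−=0.00433, z[7]+=0.00433
R5: Y=0.3546+0.000j on G[1,6]
C1: Y=0.000+0.001598j on G[0,7]
R6: Y=0.001477+0.000j on G[3,5]
R7: Y=0.0001167+0.000j on G[3,4]
R8: Y=0.0003861+0.000j on G[5,4]
R9: Y=0.0004386+0.000j on G[7,6]
R10: Y=0.5025+0.000j on G[5,0]
V1: row V7−V1=23.4, i_V1 at 7,1
solve → V1=-12.43-3.206j, V2=-0.5007-11.06j, V3=-0.4993-11.03j, V4=-0.001510-0.03337j, V5=-0.001463-0.03234j, V6=-0.07322-14.85j, V7=10.97-3.206j
aux → i_V1=-4.384+4.131j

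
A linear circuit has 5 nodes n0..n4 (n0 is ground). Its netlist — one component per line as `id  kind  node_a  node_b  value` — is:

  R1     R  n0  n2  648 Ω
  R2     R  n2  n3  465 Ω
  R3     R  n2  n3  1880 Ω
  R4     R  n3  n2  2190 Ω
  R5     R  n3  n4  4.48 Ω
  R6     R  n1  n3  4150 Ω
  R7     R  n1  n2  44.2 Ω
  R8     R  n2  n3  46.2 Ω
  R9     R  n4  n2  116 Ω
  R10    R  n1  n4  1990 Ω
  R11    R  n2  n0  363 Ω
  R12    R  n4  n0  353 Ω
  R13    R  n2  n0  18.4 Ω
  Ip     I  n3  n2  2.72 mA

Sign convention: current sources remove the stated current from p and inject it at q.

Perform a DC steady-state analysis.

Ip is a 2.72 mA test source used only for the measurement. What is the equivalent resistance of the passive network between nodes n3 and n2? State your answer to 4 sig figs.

R_eq = 27.60 Ω

Element admittances at DC:
  Y(R1) = 0.001543 S between n0,n2
  Y(R2) = 0.002151 S between n2,n3
  Y(R3) = 0.0005319 S between n2,n3
  Y(R4) = 0.0004566 S between n3,n2
  Y(R5) = 0.2232 S between n3,n4
  Y(R6) = 0.0002410 S between n1,n3
  Y(R7) = 0.02262 S between n1,n2
  Y(R8) = 0.02165 S between n2,n3
  Y(R9) = 0.008621 S between n4,n2
  Y(R10) = 0.0005025 S between n1,n4
  Y(R11) = 0.002755 S between n2,n0
  Y(R12) = 0.002833 S between n4,n0
  Y(R13) = 0.05435 S between n2,n0
  Ip: injects 0.00272 A into n2 (from n3)
Assemble and solve the 4×4 MNA system:
  V(n1)=0.0009780  V(n2)=0.003285  V(n3)=-0.07178  V(n4)=-0.06801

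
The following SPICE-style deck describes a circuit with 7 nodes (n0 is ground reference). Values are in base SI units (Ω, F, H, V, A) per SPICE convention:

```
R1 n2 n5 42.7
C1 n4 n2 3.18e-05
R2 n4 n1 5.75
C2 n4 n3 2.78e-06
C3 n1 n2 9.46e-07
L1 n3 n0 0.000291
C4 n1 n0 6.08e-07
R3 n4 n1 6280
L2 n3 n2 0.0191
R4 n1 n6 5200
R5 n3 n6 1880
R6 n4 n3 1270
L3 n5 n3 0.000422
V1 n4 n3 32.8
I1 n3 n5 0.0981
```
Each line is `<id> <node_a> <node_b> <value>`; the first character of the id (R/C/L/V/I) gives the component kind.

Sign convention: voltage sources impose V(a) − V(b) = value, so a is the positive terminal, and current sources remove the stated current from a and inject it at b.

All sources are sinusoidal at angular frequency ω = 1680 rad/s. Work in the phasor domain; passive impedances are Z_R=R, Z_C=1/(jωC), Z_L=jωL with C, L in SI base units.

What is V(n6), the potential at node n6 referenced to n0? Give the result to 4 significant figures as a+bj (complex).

8.625-0.03569j V

Element admittances at ω=1680 rad/s:
  Y(R1) = 0.02342+0.000j S between n2,n5
  Y(C1) = 0.000+0.05342j S between n4,n2
  Y(R2) = 0.1739+0.000j S between n4,n1
  Y(C2) = 0.000+0.004670j S between n4,n3
  Y(C3) = 0.000+0.001589j S between n1,n2
  Y(L1) = 0.000-2.045j S between n3,n0
  Y(C4) = 0.000+0.001021j S between n1,n0
  Y(R3) = 0.0001592+0.000j S between n4,n1
  Y(L2) = 0.000-0.03116j S between n3,n2
  Y(R4) = 0.0001923+0.000j S between n1,n6
  Y(R5) = 0.0005319+0.000j S between n3,n6
  Y(R6) = 0.0007874+0.000j S between n4,n3
  Y(L3) = 0.000-1.411j S between n5,n3
  V1: constraint V(n4)−V(n3) = 32.8
  I1: injects 0.0981 A into n5 (from n3)
Assemble and solve the 7×7 MNA system:
  V(n1)=32.44-0.1342j  V(n2)=38.58+38.47j  V(n3)=0.01620-6.702e-05j  V(n4)=32.82-6.702e-05j  V(n5)=-0.6106+0.7201j  V(n6)=8.625-0.03569j
  i(V1)=-2.147+0.1313j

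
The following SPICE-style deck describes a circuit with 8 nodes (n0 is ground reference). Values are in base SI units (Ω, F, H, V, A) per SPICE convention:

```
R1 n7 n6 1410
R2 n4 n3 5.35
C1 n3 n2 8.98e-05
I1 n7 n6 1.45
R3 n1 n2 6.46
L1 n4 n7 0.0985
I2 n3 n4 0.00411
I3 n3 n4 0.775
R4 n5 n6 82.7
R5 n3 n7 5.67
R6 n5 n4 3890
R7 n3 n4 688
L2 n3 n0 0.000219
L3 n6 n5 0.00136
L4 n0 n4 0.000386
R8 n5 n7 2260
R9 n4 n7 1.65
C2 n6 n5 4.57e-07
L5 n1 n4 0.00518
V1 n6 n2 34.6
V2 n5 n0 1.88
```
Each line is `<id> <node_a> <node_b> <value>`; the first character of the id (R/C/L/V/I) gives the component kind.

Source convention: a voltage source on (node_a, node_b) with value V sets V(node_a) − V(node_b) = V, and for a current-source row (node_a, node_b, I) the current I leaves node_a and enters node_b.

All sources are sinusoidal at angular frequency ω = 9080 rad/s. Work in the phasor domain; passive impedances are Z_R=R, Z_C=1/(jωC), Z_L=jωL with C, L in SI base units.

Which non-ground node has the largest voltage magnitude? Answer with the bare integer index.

6

MNA unknowns: 7 node voltages V₁..V_7 plus 2 source currents (V1, V2)
R1: Y=0.0007092+0.000j on G[7,6]
R2: Y=0.1869+0.000j on G[4,3]
C1: Y=0.000+0.8154j on G[3,2]
I1: z[7]−=1.45, z[6]+=1.45
R3: Y=0.1548+0.000j on G[1,2]
L1: Y=0.000-0.001118j on G[4,7]
I2: z[3]−=0.00411, z[4]+=0.00411
I3: z[3]−=0.775, z[4]+=0.775
R4: Y=0.01209+0.000j on G[5,6]
R5: Y=0.1764+0.000j on G[3,7]
R6: Y=0.0002571+0.000j on G[5,4]
R7: Y=0.001453+0.000j on G[3,4]
L2: Y=0.000-0.5029j on G[3,0]
L3: Y=0.000-0.08098j on G[6,5]
L4: Y=0.000-0.2853j on G[0,4]
R8: Y=0.0004425+0.000j on G[5,7]
R9: Y=0.6061+0.000j on G[4,7]
C2: Y=0.000+0.004150j on G[6,5]
L5: Y=0.000-0.02126j on G[1,4]
V1: row V6−V2=34.6, i_V1 at 6,2
V2: row V5−V0=1.88, i_V2 at 5,0
solve → V1=-0.5524-0.5462j, V2=-0.3571-0.8320j, V3=-3.473+0.4739j, V4=-2.633-1.969j, V5=1.880+0.000j, V6=34.24-0.8320j, V7=-4.638-1.420j
aux → i_V1=1.095+2.496j, i_V2=0.3234-2.498j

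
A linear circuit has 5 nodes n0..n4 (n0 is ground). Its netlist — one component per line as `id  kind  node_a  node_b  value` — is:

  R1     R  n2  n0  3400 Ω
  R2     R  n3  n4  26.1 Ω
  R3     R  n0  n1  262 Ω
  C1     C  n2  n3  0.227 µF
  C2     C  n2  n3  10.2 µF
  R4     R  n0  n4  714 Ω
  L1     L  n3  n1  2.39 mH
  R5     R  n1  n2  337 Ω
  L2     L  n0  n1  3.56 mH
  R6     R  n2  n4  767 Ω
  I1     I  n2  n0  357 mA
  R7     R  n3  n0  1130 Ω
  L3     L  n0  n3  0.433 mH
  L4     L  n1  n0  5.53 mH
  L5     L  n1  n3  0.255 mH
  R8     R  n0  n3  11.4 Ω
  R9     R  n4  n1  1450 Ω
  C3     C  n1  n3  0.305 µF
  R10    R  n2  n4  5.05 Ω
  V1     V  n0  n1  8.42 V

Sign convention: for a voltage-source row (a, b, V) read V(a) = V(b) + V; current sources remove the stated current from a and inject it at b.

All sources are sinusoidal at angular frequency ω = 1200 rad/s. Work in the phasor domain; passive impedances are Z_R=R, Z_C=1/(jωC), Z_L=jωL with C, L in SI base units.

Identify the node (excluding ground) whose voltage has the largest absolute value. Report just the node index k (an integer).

2

Element admittances at ω=1200 rad/s:
  Y(R1) = 0.0002941+0.000j S between n2,n0
  Y(R2) = 0.03831+0.000j S between n3,n4
  Y(R3) = 0.003817+0.000j S between n0,n1
  Y(C1) = 0.000+0.0002724j S between n2,n3
  Y(C2) = 0.000+0.01224j S between n2,n3
  Y(R4) = 0.001401+0.000j S between n0,n4
  Y(L1) = 0.000-0.3487j S between n3,n1
  Y(R5) = 0.002967+0.000j S between n1,n2
  Y(L2) = 0.000-0.2341j S between n0,n1
  Y(R6) = 0.001304+0.000j S between n2,n4
  I1: injects 0.357 A into n0 (from n2)
  Y(R7) = 0.0008850+0.000j S between n3,n0
  Y(L3) = 0.000-1.925j S between n0,n3
  Y(L4) = 0.000-0.1507j S between n1,n0
  Y(L5) = 0.000-3.268j S between n1,n3
  Y(R8) = 0.08772+0.000j S between n0,n3
  Y(R9) = 0.0006897+0.000j S between n4,n1
  Y(C3) = 0.000+0.0003660j S between n1,n3
  Y(R10) = 0.1980+0.000j S between n2,n4
  V1: constraint V(n0)−V(n1) = 8.42
Assemble and solve the 5×5 MNA system:
  V(n1)=-8.420+0.000j  V(n2)=-14.24+2.995j  V(n3)=-5.492+0.03102j  V(n4)=-12.74+2.495j
  i(V1)=-0.1241+13.82j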